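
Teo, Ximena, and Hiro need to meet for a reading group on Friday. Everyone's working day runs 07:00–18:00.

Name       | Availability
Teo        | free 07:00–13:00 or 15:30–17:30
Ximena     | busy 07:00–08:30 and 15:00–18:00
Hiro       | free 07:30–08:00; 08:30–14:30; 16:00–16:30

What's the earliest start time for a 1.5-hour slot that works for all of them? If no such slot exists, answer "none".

Teo free: 07:00-13:00, 15:30-17:30.
Ximena free: 08:30-15:00 (invert busy blocks within the working day).
Hiro free: 07:30-08:00, 08:30-14:30, 16:00-16:30.
Teo ∩ Ximena: 08:30-13:00.
Teo ∩ Ximena ∩ Hiro: 08:30-13:00.
The first common window of at least 90 minutes is 08:30-13:00, so the earliest start is 08:30.

08:30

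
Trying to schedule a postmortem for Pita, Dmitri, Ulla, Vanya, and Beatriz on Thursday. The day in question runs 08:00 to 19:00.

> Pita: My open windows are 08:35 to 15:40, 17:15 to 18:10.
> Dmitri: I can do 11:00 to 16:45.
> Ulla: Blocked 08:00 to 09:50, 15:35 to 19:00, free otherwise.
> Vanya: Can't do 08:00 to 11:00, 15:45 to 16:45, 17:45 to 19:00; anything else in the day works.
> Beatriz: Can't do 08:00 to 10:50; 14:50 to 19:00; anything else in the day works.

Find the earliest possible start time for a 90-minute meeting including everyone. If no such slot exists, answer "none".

11:00

Pita free: 08:35-15:40, 17:15-18:10.
Dmitri free: 11:00-16:45.
Ulla free: 09:50-15:35 (invert busy blocks within the working day).
Vanya free: 11:00-15:45, 16:45-17:45 (invert busy blocks within the working day).
Beatriz free: 10:50-14:50 (invert busy blocks within the working day).
Pita ∩ Dmitri: 11:00-15:40.
Pita ∩ Dmitri ∩ Ulla: 11:00-15:35.
Pita ∩ Dmitri ∩ Ulla ∩ Vanya: 11:00-15:35.
Pita ∩ Dmitri ∩ Ulla ∩ Vanya ∩ Beatriz: 11:00-14:50.
The first common window of at least 90 minutes is 11:00-14:50, so the earliest start is 11:00.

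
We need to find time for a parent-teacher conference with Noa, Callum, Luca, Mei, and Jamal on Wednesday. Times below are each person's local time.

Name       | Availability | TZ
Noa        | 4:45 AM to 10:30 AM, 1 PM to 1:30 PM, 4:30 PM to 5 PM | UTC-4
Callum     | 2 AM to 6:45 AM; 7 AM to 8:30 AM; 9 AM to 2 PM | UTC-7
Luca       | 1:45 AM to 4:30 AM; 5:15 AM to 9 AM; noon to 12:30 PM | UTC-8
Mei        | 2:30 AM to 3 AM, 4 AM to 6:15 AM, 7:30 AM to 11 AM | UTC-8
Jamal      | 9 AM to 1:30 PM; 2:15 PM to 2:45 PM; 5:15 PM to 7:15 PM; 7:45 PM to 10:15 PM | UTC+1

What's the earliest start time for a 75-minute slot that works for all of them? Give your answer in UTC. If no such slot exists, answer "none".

Noa in UTC: 08:45-14:30, 17:00-17:30, 20:30-21:00 (add 4h to convert from UTC-4).
Callum in UTC: 09:00-13:45, 14:00-15:30, 16:00-21:00 (add 7h to convert from UTC-7).
Luca in UTC: 09:45-12:30, 13:15-17:00, 20:00-20:30 (add 8h to convert from UTC-8).
Mei in UTC: 10:30-11:00, 12:00-14:15, 15:30-19:00 (add 8h to convert from UTC-8).
Jamal in UTC: 08:00-12:30, 13:15-13:45, 16:15-18:15, 18:45-21:15 (subtract 1h to convert from UTC+1).
Noa ∩ Callum: 09:00-13:45, 14:00-14:30, 17:00-17:30, 20:30-21:00.
Noa ∩ Callum ∩ Luca: 09:45-12:30, 13:15-13:45, 14:00-14:30.
Noa ∩ Callum ∩ Luca ∩ Mei: 10:30-11:00, 12:00-12:30, 13:15-13:45, 14:00-14:15.
Noa ∩ Callum ∩ Luca ∩ Mei ∩ Jamal: 10:30-11:00, 12:00-12:30, 13:15-13:45.
No common window is at least 75 minutes long.

none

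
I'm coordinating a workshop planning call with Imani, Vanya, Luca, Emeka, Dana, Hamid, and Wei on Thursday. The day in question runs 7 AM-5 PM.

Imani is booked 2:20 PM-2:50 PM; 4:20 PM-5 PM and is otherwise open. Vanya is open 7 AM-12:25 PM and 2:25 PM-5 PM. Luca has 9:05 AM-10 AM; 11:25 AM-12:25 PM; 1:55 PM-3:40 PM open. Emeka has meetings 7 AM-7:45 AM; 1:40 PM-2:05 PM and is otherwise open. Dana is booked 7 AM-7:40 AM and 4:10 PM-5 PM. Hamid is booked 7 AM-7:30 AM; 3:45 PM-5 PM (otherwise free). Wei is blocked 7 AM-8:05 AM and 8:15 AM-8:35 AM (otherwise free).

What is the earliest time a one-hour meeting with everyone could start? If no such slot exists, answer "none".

11:25

Imani free: 07:00-14:20, 14:50-16:20 (invert busy blocks within the working day).
Vanya free: 07:00-12:25, 14:25-17:00.
Luca free: 09:05-10:00, 11:25-12:25, 13:55-15:40.
Emeka free: 07:45-13:40, 14:05-17:00 (invert busy blocks within the working day).
Dana free: 07:40-16:10 (invert busy blocks within the working day).
Hamid free: 07:30-15:45 (invert busy blocks within the working day).
Wei free: 08:05-08:15, 08:35-17:00 (invert busy blocks within the working day).
Imani ∩ Vanya: 07:00-12:25, 14:50-16:20.
Imani ∩ Vanya ∩ Luca: 09:05-10:00, 11:25-12:25, 14:50-15:40.
Imani ∩ Vanya ∩ Luca ∩ Emeka: 09:05-10:00, 11:25-12:25, 14:50-15:40.
Imani ∩ Vanya ∩ Luca ∩ Emeka ∩ Dana: 09:05-10:00, 11:25-12:25, 14:50-15:40.
Imani ∩ Vanya ∩ Luca ∩ Emeka ∩ Dana ∩ Hamid: 09:05-10:00, 11:25-12:25, 14:50-15:40.
Imani ∩ Vanya ∩ Luca ∩ Emeka ∩ Dana ∩ Hamid ∩ Wei: 09:05-10:00, 11:25-12:25, 14:50-15:40.
So the common availability across everyone is 09:05-10:00, 11:25-12:25, 14:50-15:40.
The first common window of at least 60 minutes is 11:25-12:25, so the earliest start is 11:25.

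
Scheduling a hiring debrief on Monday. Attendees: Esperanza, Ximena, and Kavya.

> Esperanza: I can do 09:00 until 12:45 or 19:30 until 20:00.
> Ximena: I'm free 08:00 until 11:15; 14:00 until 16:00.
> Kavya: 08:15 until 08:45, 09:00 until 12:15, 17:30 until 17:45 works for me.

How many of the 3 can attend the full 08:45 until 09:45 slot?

Ximena can make the full 08:45-09:45 slot — that's 1.

1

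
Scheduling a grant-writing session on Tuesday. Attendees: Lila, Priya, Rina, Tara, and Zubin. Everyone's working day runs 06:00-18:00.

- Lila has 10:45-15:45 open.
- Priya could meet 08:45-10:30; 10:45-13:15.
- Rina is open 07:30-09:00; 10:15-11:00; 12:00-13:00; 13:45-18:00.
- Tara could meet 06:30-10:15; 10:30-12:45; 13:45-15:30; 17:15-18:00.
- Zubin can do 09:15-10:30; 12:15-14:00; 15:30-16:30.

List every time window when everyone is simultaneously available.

Lila ∩ Priya: 10:45-13:15.
Lila ∩ Priya ∩ Rina: 10:45-11:00, 12:00-13:00.
Lila ∩ Priya ∩ Rina ∩ Tara: 10:45-11:00, 12:00-12:45.
Lila ∩ Priya ∩ Rina ∩ Tara ∩ Zubin: 12:15-12:45.

12:15-12:45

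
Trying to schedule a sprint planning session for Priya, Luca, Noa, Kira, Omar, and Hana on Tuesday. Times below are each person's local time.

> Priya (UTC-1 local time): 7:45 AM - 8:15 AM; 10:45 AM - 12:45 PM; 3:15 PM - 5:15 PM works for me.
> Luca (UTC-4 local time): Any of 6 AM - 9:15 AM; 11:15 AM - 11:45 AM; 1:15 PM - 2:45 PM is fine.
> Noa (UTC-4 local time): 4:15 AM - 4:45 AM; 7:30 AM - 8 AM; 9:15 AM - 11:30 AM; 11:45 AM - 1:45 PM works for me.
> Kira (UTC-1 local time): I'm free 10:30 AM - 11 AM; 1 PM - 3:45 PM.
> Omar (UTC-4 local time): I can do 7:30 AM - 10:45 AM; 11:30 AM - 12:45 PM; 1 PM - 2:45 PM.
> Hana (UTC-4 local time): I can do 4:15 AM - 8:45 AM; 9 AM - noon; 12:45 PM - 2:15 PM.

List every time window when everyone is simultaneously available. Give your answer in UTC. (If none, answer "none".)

11:45-12:00

Priya in UTC: 08:45-09:15, 11:45-13:45, 16:15-18:15 (add 1h to convert from UTC-1).
Luca in UTC: 10:00-13:15, 15:15-15:45, 17:15-18:45 (add 4h to convert from UTC-4).
Noa in UTC: 08:15-08:45, 11:30-12:00, 13:15-15:30, 15:45-17:45 (add 4h to convert from UTC-4).
Kira in UTC: 11:30-12:00, 14:00-16:45 (add 1h to convert from UTC-1).
Omar in UTC: 11:30-14:45, 15:30-16:45, 17:00-18:45 (add 4h to convert from UTC-4).
Hana in UTC: 08:15-12:45, 13:00-16:00, 16:45-18:15 (add 4h to convert from UTC-4).
Priya ∩ Luca: 11:45-13:15, 17:15-18:15.
Priya ∩ Luca ∩ Noa: 11:45-12:00, 17:15-17:45.
Priya ∩ Luca ∩ Noa ∩ Kira: 11:45-12:00.
Priya ∩ Luca ∩ Noa ∩ Kira ∩ Omar: 11:45-12:00.
Priya ∩ Luca ∩ Noa ∩ Kira ∩ Omar ∩ Hana: 11:45-12:00.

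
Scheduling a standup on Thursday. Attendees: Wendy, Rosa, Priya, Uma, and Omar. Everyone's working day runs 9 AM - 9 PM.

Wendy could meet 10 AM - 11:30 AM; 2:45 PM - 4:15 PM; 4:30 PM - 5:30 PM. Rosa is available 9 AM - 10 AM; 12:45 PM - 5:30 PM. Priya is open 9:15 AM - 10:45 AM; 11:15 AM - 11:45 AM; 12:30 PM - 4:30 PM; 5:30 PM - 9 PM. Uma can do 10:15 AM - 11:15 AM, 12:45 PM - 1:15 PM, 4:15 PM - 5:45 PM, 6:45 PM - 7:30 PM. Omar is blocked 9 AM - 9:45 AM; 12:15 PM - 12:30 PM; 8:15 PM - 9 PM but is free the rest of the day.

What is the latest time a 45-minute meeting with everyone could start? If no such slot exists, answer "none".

none

Wendy free: 10:00-11:30, 14:45-16:15, 16:30-17:30.
Rosa free: 09:00-10:00, 12:45-17:30.
Priya free: 09:15-10:45, 11:15-11:45, 12:30-16:30, 17:30-21:00.
Uma free: 10:15-11:15, 12:45-13:15, 16:15-17:45, 18:45-19:30.
Omar free: 09:45-12:15, 12:30-20:15 (invert busy blocks within the working day).
Wendy ∩ Rosa: 14:45-16:15, 16:30-17:30.
Wendy ∩ Rosa ∩ Priya: 14:45-16:15.
Wendy ∩ Rosa ∩ Priya ∩ Uma: ∅.
Wendy ∩ Rosa ∩ Priya ∩ Uma ∩ Omar: ∅.
There is no time when everyone is free.
No common window is at least 45 minutes long.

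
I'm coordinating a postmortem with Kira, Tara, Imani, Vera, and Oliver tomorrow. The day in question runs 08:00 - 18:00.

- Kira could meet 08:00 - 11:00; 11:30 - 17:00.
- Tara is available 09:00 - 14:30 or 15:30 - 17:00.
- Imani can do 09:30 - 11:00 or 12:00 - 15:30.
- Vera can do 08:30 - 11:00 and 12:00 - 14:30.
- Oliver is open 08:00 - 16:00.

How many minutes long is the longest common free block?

150

Kira ∩ Tara: 09:00-11:00, 11:30-14:30, 15:30-17:00.
Kira ∩ Tara ∩ Imani: 09:30-11:00, 12:00-14:30.
Kira ∩ Tara ∩ Imani ∩ Vera: 09:30-11:00, 12:00-14:30.
Kira ∩ Tara ∩ Imani ∩ Vera ∩ Oliver: 09:30-11:00, 12:00-14:30.
Those are the intersection windows.
The longest is 12:00-14:30 at 150 minutes.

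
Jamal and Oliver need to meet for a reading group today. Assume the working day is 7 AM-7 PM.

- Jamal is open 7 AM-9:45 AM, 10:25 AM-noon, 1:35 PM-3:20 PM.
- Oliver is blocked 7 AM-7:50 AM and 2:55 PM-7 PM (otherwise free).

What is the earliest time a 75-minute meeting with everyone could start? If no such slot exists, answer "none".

07:50

Jamal free: 07:00-09:45, 10:25-12:00, 13:35-15:20.
Oliver free: 07:50-14:55 (invert busy blocks within the working day).
Jamal ∩ Oliver: 07:50-09:45, 10:25-12:00, 13:35-14:55.
The first common window of at least 75 minutes is 07:50-09:45, so the earliest start is 07:50.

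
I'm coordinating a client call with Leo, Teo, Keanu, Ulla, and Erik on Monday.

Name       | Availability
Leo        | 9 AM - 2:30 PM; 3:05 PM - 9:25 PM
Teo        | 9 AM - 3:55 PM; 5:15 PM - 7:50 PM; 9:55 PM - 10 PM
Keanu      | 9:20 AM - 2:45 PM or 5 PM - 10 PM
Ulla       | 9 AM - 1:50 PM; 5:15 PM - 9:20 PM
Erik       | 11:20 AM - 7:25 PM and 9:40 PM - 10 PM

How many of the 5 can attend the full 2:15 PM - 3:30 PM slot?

2

Teo and Erik can make the full 14:15-15:30 slot — that's 2.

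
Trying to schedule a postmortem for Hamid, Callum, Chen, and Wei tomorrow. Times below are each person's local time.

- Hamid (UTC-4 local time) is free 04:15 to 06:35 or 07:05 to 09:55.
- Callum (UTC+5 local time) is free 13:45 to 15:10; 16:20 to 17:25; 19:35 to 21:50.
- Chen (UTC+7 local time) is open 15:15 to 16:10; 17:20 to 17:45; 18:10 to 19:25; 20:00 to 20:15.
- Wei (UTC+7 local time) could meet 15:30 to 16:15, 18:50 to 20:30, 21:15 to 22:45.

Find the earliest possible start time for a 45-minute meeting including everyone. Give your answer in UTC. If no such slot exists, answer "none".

Hamid in UTC: 08:15-10:35, 11:05-13:55 (add 4h to convert from UTC-4).
Callum in UTC: 08:45-10:10, 11:20-12:25, 14:35-16:50 (subtract 5h to convert from UTC+5).
Chen in UTC: 08:15-09:10, 10:20-10:45, 11:10-12:25, 13:00-13:15 (subtract 7h to convert from UTC+7).
Wei in UTC: 08:30-09:15, 11:50-13:30, 14:15-15:45 (subtract 7h to convert from UTC+7).
Hamid ∩ Callum: 08:45-10:10, 11:20-12:25.
Hamid ∩ Callum ∩ Chen: 08:45-09:10, 11:20-12:25.
Hamid ∩ Callum ∩ Chen ∩ Wei: 08:45-09:10, 11:50-12:25.
Those are the intersection windows.
No common window is at least 45 minutes long.

none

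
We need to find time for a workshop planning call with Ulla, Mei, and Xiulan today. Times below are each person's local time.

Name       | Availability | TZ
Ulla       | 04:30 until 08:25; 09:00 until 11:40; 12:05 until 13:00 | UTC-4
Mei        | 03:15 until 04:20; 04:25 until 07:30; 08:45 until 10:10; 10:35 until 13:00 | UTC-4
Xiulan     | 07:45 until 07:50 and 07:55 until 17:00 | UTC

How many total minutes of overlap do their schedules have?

370

Ulla in UTC: 08:30-12:25, 13:00-15:40, 16:05-17:00 (add 4h to convert from UTC-4).
Mei in UTC: 07:15-08:20, 08:25-11:30, 12:45-14:10, 14:35-17:00 (add 4h to convert from UTC-4).
Xiulan in UTC: 07:45-07:50, 07:55-17:00.
Ulla ∩ Mei: 08:30-11:30, 13:00-14:10, 14:35-15:40, 16:05-17:00.
Ulla ∩ Mei ∩ Xiulan: 08:30-11:30, 13:00-14:10, 14:35-15:40, 16:05-17:00.
So the common availability across everyone is 08:30-11:30, 13:00-14:10, 14:35-15:40, 16:05-17:00.
Summing the common windows: 180 + 70 + 65 + 55 = 370 minutes.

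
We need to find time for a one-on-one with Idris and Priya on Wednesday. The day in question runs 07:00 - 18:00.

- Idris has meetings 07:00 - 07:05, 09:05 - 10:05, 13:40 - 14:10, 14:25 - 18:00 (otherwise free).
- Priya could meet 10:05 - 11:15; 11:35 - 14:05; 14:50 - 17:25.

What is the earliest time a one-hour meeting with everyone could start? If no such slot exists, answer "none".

Idris free: 07:05-09:05, 10:05-13:40, 14:10-14:25 (invert busy blocks within the working day).
Priya free: 10:05-11:15, 11:35-14:05, 14:50-17:25.
Idris ∩ Priya: 10:05-11:15, 11:35-13:40.
So the common availability across everyone is 10:05-11:15, 11:35-13:40.
The first common window of at least 60 minutes is 10:05-11:15, so the earliest start is 10:05.

10:05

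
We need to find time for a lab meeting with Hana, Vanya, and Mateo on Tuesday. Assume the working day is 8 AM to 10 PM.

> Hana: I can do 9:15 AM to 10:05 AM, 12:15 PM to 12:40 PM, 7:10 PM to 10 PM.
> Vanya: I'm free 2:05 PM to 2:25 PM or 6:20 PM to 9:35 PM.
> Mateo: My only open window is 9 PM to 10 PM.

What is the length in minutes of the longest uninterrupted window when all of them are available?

35

Hana ∩ Vanya: 19:10-21:35.
Hana ∩ Vanya ∩ Mateo: 21:00-21:35.
So the common availability across everyone is 21:00-21:35.
The longest is 21:00-21:35 at 35 minutes.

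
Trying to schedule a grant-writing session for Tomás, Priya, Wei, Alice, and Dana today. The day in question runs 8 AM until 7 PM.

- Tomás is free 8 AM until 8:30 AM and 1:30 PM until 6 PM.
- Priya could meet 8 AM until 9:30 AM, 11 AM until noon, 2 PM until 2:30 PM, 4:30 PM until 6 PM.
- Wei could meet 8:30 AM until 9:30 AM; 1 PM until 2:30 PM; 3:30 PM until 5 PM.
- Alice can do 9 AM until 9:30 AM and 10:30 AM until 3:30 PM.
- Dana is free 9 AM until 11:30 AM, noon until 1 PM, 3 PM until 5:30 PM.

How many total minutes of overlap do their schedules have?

0

Tomás ∩ Priya: 08:00-08:30, 14:00-14:30, 16:30-18:00.
Tomás ∩ Priya ∩ Wei: 14:00-14:30, 16:30-17:00.
Tomás ∩ Priya ∩ Wei ∩ Alice: 14:00-14:30.
Tomás ∩ Priya ∩ Wei ∩ Alice ∩ Dana: ∅.
There is no time when everyone is free.
There is no common window, so the total is 0 minutes.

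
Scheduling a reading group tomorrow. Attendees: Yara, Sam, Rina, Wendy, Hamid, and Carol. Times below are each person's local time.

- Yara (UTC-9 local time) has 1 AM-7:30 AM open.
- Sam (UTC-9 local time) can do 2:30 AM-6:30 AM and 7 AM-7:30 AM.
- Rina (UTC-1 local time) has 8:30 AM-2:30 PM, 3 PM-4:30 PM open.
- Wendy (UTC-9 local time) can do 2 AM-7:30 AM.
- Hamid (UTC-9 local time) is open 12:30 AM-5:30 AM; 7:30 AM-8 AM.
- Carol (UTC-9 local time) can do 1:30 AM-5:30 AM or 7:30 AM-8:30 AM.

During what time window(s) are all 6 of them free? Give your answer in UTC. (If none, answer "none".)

11:30-14:30

Yara in UTC: 10:00-16:30 (add 9h to convert from UTC-9).
Sam in UTC: 11:30-15:30, 16:00-16:30 (add 9h to convert from UTC-9).
Rina in UTC: 09:30-15:30, 16:00-17:30 (add 1h to convert from UTC-1).
Wendy in UTC: 11:00-16:30 (add 9h to convert from UTC-9).
Hamid in UTC: 09:30-14:30, 16:30-17:00 (add 9h to convert from UTC-9).
Carol in UTC: 10:30-14:30, 16:30-17:30 (add 9h to convert from UTC-9).
Yara ∩ Sam: 11:30-15:30, 16:00-16:30.
Yara ∩ Sam ∩ Rina: 11:30-15:30, 16:00-16:30.
Yara ∩ Sam ∩ Rina ∩ Wendy: 11:30-15:30, 16:00-16:30.
Yara ∩ Sam ∩ Rina ∩ Wendy ∩ Hamid: 11:30-14:30.
Yara ∩ Sam ∩ Rina ∩ Wendy ∩ Hamid ∩ Carol: 11:30-14:30.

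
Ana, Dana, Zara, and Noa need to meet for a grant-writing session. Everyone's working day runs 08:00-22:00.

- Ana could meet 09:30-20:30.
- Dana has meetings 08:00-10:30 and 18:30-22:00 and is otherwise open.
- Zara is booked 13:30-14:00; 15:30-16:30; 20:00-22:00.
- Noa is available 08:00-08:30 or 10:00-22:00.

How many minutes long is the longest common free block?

Ana free: 09:30-20:30.
Dana free: 10:30-18:30 (invert busy blocks within the working day).
Zara free: 08:00-13:30, 14:00-15:30, 16:30-20:00 (invert busy blocks within the working day).
Noa free: 08:00-08:30, 10:00-22:00.
Ana ∩ Dana: 10:30-18:30.
Ana ∩ Dana ∩ Zara: 10:30-13:30, 14:00-15:30, 16:30-18:30.
Ana ∩ Dana ∩ Zara ∩ Noa: 10:30-13:30, 14:00-15:30, 16:30-18:30.
The longest is 10:30-13:30 at 180 minutes.

180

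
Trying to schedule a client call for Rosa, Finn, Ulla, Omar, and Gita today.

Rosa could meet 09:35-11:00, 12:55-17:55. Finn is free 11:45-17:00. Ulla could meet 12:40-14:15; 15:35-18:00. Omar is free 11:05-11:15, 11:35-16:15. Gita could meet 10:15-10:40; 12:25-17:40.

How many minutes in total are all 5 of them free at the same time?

120

Rosa ∩ Finn: 12:55-17:00.
Rosa ∩ Finn ∩ Ulla: 12:55-14:15, 15:35-17:00.
Rosa ∩ Finn ∩ Ulla ∩ Omar: 12:55-14:15, 15:35-16:15.
Rosa ∩ Finn ∩ Ulla ∩ Omar ∩ Gita: 12:55-14:15, 15:35-16:15.
Summing the common windows: 80 + 40 = 120 minutes.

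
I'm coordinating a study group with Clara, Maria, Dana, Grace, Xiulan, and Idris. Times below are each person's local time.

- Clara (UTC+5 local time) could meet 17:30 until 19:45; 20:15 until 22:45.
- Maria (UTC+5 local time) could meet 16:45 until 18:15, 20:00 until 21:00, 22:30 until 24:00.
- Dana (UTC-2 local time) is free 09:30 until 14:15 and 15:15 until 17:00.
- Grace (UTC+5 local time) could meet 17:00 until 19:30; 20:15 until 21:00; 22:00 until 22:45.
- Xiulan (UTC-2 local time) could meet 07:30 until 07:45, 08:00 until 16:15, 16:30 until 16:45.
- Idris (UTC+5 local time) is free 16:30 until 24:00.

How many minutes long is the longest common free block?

45

Clara in UTC: 12:30-14:45, 15:15-17:45 (subtract 5h to convert from UTC+5).
Maria in UTC: 11:45-13:15, 15:00-16:00, 17:30-19:00 (subtract 5h to convert from UTC+5).
Dana in UTC: 11:30-16:15, 17:15-19:00 (add 2h to convert from UTC-2).
Grace in UTC: 12:00-14:30, 15:15-16:00, 17:00-17:45 (subtract 5h to convert from UTC+5).
Xiulan in UTC: 09:30-09:45, 10:00-18:15, 18:30-18:45 (add 2h to convert from UTC-2).
Idris in UTC: 11:30-19:00 (subtract 5h to convert from UTC+5).
Clara ∩ Maria: 12:30-13:15, 15:15-16:00, 17:30-17:45.
Clara ∩ Maria ∩ Dana: 12:30-13:15, 15:15-16:00, 17:30-17:45.
Clara ∩ Maria ∩ Dana ∩ Grace: 12:30-13:15, 15:15-16:00, 17:30-17:45.
Clara ∩ Maria ∩ Dana ∩ Grace ∩ Xiulan: 12:30-13:15, 15:15-16:00, 17:30-17:45.
Clara ∩ Maria ∩ Dana ∩ Grace ∩ Xiulan ∩ Idris: 12:30-13:15, 15:15-16:00, 17:30-17:45.
The longest is 12:30-13:15 at 45 minutes.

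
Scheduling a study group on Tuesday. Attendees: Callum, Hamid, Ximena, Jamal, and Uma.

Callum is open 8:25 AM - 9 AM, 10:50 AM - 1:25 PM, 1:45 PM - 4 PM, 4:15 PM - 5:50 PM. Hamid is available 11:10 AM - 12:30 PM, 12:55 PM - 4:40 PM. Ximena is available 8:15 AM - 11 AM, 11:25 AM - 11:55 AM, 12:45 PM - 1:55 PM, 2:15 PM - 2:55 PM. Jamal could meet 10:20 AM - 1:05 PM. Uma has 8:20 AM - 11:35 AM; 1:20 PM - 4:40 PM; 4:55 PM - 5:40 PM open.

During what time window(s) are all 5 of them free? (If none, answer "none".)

11:25-11:35

Callum ∩ Hamid: 11:10-12:30, 12:55-13:25, 13:45-16:00, 16:15-16:40.
Callum ∩ Hamid ∩ Ximena: 11:25-11:55, 12:55-13:25, 13:45-13:55, 14:15-14:55.
Callum ∩ Hamid ∩ Ximena ∩ Jamal: 11:25-11:55, 12:55-13:05.
Callum ∩ Hamid ∩ Ximena ∩ Jamal ∩ Uma: 11:25-11:35.
So the common availability across everyone is 11:25-11:35.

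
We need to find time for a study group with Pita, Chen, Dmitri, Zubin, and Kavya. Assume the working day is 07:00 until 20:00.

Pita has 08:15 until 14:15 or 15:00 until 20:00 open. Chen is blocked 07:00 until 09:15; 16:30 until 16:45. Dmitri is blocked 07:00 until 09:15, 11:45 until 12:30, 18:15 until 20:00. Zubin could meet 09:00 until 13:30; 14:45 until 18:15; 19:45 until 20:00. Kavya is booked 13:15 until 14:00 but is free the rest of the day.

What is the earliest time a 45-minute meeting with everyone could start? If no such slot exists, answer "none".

09:15

Pita free: 08:15-14:15, 15:00-20:00.
Chen free: 09:15-16:30, 16:45-20:00 (invert busy blocks within the working day).
Dmitri free: 09:15-11:45, 12:30-18:15 (invert busy blocks within the working day).
Zubin free: 09:00-13:30, 14:45-18:15, 19:45-20:00.
Kavya free: 07:00-13:15, 14:00-20:00 (invert busy blocks within the working day).
Pita ∩ Chen: 09:15-14:15, 15:00-16:30, 16:45-20:00.
Pita ∩ Chen ∩ Dmitri: 09:15-11:45, 12:30-14:15, 15:00-16:30, 16:45-18:15.
Pita ∩ Chen ∩ Dmitri ∩ Zubin: 09:15-11:45, 12:30-13:30, 15:00-16:30, 16:45-18:15.
Pita ∩ Chen ∩ Dmitri ∩ Zubin ∩ Kavya: 09:15-11:45, 12:30-13:15, 15:00-16:30, 16:45-18:15.
Those are the intersection windows.
The first common window of at least 45 minutes is 09:15-11:45, so the earliest start is 09:15.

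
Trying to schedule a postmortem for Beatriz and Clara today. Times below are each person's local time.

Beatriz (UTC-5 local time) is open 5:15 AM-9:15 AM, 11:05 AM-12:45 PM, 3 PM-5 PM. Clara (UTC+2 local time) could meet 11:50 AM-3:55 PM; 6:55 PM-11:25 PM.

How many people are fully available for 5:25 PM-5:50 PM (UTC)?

1

Beatriz in UTC: 10:15-14:15, 16:05-17:45, 20:00-22:00 (add 5h to convert from UTC-5).
Clara in UTC: 09:50-13:55, 16:55-21:25 (subtract 2h to convert from UTC+2).
Clara can make the full 17:25-17:50 slot — that's 1.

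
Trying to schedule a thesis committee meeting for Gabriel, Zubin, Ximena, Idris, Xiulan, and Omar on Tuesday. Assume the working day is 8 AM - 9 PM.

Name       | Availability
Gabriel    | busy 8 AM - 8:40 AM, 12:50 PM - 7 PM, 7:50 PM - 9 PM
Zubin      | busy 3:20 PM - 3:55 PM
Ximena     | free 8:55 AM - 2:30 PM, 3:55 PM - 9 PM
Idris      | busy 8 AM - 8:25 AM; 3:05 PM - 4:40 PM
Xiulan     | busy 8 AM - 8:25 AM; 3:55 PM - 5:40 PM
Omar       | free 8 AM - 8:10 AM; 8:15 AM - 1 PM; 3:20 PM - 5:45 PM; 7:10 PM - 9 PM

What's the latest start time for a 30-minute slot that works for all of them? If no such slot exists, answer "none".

19:20

Gabriel free: 08:40-12:50, 19:00-19:50 (invert busy blocks within the working day).
Zubin free: 08:00-15:20, 15:55-21:00 (invert busy blocks within the working day).
Ximena free: 08:55-14:30, 15:55-21:00.
Idris free: 08:25-15:05, 16:40-21:00 (invert busy blocks within the working day).
Xiulan free: 08:25-15:55, 17:40-21:00 (invert busy blocks within the working day).
Omar free: 08:00-08:10, 08:15-13:00, 15:20-17:45, 19:10-21:00.
Gabriel ∩ Zubin: 08:40-12:50, 19:00-19:50.
Gabriel ∩ Zubin ∩ Ximena: 08:55-12:50, 19:00-19:50.
Gabriel ∩ Zubin ∩ Ximena ∩ Idris: 08:55-12:50, 19:00-19:50.
Gabriel ∩ Zubin ∩ Ximena ∩ Idris ∩ Xiulan: 08:55-12:50, 19:00-19:50.
Gabriel ∩ Zubin ∩ Ximena ∩ Idris ∩ Xiulan ∩ Omar: 08:55-12:50, 19:10-19:50.
The last common window of at least 30 minutes is 19:10-19:50; a 30-minute meeting can start as late as 19:20 and still end by 19:50.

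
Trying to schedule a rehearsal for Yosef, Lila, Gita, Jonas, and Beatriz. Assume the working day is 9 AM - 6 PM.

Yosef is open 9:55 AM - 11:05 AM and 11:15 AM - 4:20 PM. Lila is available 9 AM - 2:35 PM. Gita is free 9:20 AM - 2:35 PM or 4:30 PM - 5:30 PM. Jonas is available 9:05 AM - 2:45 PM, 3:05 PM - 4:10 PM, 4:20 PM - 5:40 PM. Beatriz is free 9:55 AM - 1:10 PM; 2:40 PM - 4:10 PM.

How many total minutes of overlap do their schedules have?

Yosef ∩ Lila: 09:55-11:05, 11:15-14:35.
Yosef ∩ Lila ∩ Gita: 09:55-11:05, 11:15-14:35.
Yosef ∩ Lila ∩ Gita ∩ Jonas: 09:55-11:05, 11:15-14:35.
Yosef ∩ Lila ∩ Gita ∩ Jonas ∩ Beatriz: 09:55-11:05, 11:15-13:10.
Summing the common windows: 70 + 115 = 185 minutes.

185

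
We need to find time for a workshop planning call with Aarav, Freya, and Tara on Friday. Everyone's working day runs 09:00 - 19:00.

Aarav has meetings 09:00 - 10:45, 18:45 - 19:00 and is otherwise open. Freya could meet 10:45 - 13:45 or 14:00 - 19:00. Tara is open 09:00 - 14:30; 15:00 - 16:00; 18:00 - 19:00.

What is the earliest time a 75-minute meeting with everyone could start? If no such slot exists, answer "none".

10:45

Aarav free: 10:45-18:45 (invert busy blocks within the working day).
Freya free: 10:45-13:45, 14:00-19:00.
Tara free: 09:00-14:30, 15:00-16:00, 18:00-19:00.
Aarav ∩ Freya: 10:45-13:45, 14:00-18:45.
Aarav ∩ Freya ∩ Tara: 10:45-13:45, 14:00-14:30, 15:00-16:00, 18:00-18:45.
The first common window of at least 75 minutes is 10:45-13:45, so the earliest start is 10:45.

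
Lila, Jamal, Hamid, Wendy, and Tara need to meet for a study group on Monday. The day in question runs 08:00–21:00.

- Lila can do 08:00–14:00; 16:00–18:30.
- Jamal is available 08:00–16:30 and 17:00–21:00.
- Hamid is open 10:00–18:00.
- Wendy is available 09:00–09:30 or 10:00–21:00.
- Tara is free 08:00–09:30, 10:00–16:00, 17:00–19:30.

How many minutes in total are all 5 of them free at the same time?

300

Lila ∩ Jamal: 08:00-14:00, 16:00-16:30, 17:00-18:30.
Lila ∩ Jamal ∩ Hamid: 10:00-14:00, 16:00-16:30, 17:00-18:00.
Lila ∩ Jamal ∩ Hamid ∩ Wendy: 10:00-14:00, 16:00-16:30, 17:00-18:00.
Lila ∩ Jamal ∩ Hamid ∩ Wendy ∩ Tara: 10:00-14:00, 17:00-18:00.
Summing the common windows: 240 + 60 = 300 minutes.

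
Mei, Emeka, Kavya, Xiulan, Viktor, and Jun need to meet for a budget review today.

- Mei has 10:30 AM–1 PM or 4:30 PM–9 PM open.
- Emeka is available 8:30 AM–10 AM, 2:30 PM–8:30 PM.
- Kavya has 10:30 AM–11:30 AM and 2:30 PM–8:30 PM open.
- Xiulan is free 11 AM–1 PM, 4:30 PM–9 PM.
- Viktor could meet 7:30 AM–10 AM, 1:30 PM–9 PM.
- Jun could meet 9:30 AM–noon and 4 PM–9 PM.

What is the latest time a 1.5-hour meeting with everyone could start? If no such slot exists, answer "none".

Mei ∩ Emeka: 16:30-20:30.
Mei ∩ Emeka ∩ Kavya: 16:30-20:30.
Mei ∩ Emeka ∩ Kavya ∩ Xiulan: 16:30-20:30.
Mei ∩ Emeka ∩ Kavya ∩ Xiulan ∩ Viktor: 16:30-20:30.
Mei ∩ Emeka ∩ Kavya ∩ Xiulan ∩ Viktor ∩ Jun: 16:30-20:30.
The last common window of at least 90 minutes is 16:30-20:30; a 90-minute meeting can start as late as 19:00 and still end by 20:30.

19:00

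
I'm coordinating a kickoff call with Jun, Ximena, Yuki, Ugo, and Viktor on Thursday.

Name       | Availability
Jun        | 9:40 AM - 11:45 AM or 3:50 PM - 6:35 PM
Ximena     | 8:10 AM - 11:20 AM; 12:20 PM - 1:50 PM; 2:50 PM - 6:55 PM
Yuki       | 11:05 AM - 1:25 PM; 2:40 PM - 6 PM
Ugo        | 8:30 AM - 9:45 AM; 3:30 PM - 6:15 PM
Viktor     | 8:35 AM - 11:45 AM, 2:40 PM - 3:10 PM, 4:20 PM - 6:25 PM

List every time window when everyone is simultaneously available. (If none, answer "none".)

Jun ∩ Ximena: 09:40-11:20, 15:50-18:35.
Jun ∩ Ximena ∩ Yuki: 11:05-11:20, 15:50-18:00.
Jun ∩ Ximena ∩ Yuki ∩ Ugo: 15:50-18:00.
Jun ∩ Ximena ∩ Yuki ∩ Ugo ∩ Viktor: 16:20-18:00.

16:20-18:00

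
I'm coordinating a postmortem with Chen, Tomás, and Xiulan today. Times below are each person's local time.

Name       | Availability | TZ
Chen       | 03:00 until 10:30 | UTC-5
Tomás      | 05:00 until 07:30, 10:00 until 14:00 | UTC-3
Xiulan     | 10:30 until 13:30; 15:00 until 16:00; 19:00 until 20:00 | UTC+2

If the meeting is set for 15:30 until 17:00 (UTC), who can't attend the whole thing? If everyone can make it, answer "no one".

Chen in UTC: 08:00-15:30 (add 5h to convert from UTC-5).
Tomás in UTC: 08:00-10:30, 13:00-17:00 (add 3h to convert from UTC-3).
Xiulan in UTC: 08:30-11:30, 13:00-14:00, 17:00-18:00 (subtract 2h to convert from UTC+2).
Chen: not fully free for 15:30-17:00. Tomás: free for 15:30-17:00. Xiulan: not fully free for 15:30-17:00.

Chen, Xiulan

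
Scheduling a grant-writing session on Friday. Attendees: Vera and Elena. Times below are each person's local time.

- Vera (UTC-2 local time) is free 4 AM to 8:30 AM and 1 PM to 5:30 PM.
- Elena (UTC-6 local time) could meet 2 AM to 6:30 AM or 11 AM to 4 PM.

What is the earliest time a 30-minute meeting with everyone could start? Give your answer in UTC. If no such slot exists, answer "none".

08:00

Vera in UTC: 06:00-10:30, 15:00-19:30 (add 2h to convert from UTC-2).
Elena in UTC: 08:00-12:30, 17:00-22:00 (add 6h to convert from UTC-6).
Vera ∩ Elena: 08:00-10:30, 17:00-19:30.
The first common window of at least 30 minutes is 08:00-10:30, so the earliest start is 08:00.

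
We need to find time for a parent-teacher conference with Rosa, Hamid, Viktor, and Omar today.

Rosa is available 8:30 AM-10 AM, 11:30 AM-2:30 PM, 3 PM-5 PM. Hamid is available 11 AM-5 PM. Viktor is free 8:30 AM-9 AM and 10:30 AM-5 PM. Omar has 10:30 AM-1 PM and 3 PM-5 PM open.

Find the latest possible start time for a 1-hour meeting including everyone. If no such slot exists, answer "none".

Rosa ∩ Hamid: 11:30-14:30, 15:00-17:00.
Rosa ∩ Hamid ∩ Viktor: 11:30-14:30, 15:00-17:00.
Rosa ∩ Hamid ∩ Viktor ∩ Omar: 11:30-13:00, 15:00-17:00.
The last common window of at least 60 minutes is 15:00-17:00; a 60-minute meeting can start as late as 16:00 and still end by 17:00.

16:00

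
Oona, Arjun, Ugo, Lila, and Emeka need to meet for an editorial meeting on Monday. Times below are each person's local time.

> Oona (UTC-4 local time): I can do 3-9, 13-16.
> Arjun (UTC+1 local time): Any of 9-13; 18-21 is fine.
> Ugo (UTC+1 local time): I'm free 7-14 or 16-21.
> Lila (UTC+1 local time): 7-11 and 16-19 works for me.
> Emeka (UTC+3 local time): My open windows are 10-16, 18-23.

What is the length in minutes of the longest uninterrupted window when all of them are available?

Oona in UTC: 07:00-13:00, 17:00-20:00 (add 4h to convert from UTC-4).
Arjun in UTC: 08:00-12:00, 17:00-20:00 (subtract 1h to convert from UTC+1).
Ugo in UTC: 06:00-13:00, 15:00-20:00 (subtract 1h to convert from UTC+1).
Lila in UTC: 06:00-10:00, 15:00-18:00 (subtract 1h to convert from UTC+1).
Emeka in UTC: 07:00-13:00, 15:00-20:00 (subtract 3h to convert from UTC+3).
Oona ∩ Arjun: 08:00-12:00, 17:00-20:00.
Oona ∩ Arjun ∩ Ugo: 08:00-12:00, 17:00-20:00.
Oona ∩ Arjun ∩ Ugo ∩ Lila: 08:00-10:00, 17:00-18:00.
Oona ∩ Arjun ∩ Ugo ∩ Lila ∩ Emeka: 08:00-10:00, 17:00-18:00.
The longest is 08:00-10:00 at 120 minutes.

120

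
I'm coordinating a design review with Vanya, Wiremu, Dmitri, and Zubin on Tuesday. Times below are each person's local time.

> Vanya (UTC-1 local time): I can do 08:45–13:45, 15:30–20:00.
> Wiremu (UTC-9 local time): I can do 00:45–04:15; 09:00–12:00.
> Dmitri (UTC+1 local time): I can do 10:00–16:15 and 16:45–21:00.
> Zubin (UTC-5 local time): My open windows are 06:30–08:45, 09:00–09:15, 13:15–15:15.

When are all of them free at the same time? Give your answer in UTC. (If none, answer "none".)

Vanya in UTC: 09:45-14:45, 16:30-21:00 (add 1h to convert from UTC-1).
Wiremu in UTC: 09:45-13:15, 18:00-21:00 (add 9h to convert from UTC-9).
Dmitri in UTC: 09:00-15:15, 15:45-20:00 (subtract 1h to convert from UTC+1).
Zubin in UTC: 11:30-13:45, 14:00-14:15, 18:15-20:15 (add 5h to convert from UTC-5).
Vanya ∩ Wiremu: 09:45-13:15, 18:00-21:00.
Vanya ∩ Wiremu ∩ Dmitri: 09:45-13:15, 18:00-20:00.
Vanya ∩ Wiremu ∩ Dmitri ∩ Zubin: 11:30-13:15, 18:15-20:00.

11:30-13:15, 18:15-20:00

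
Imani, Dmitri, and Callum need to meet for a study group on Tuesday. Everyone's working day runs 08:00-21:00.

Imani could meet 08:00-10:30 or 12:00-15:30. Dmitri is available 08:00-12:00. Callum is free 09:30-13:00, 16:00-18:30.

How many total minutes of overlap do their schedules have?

Imani ∩ Dmitri: 08:00-10:30.
Imani ∩ Dmitri ∩ Callum: 09:30-10:30.
So the common availability across everyone is 09:30-10:30.
That's a single block of 60 minutes.

60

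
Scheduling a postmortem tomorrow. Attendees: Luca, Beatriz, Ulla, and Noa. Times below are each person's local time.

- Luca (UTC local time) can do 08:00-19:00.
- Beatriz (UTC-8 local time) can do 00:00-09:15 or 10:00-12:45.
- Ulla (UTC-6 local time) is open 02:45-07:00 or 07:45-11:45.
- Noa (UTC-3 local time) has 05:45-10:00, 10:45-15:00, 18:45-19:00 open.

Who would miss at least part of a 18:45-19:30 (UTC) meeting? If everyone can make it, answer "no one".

Luca in UTC: 08:00-19:00.
Beatriz in UTC: 08:00-17:15, 18:00-20:45 (add 8h to convert from UTC-8).
Ulla in UTC: 08:45-13:00, 13:45-17:45 (add 6h to convert from UTC-6).
Noa in UTC: 08:45-13:00, 13:45-18:00, 21:45-22:00 (add 3h to convert from UTC-3).
Luca: not fully free for 18:45-19:30. Beatriz: free for 18:45-19:30. Ulla: not fully free for 18:45-19:30. Noa: not fully free for 18:45-19:30.

Luca, Noa, Ulla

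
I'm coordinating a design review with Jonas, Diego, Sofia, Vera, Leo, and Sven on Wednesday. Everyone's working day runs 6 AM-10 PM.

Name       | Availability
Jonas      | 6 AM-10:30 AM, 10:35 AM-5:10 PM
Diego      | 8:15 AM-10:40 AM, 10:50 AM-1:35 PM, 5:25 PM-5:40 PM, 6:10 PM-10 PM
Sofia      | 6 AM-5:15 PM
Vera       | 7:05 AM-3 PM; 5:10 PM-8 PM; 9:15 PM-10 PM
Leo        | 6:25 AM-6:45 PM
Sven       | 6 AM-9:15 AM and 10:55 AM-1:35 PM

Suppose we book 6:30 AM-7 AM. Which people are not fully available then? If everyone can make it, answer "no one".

Jonas: free for 06:30-07:00. Diego: not fully free for 06:30-07:00. Sofia: free for 06:30-07:00. Vera: not fully free for 06:30-07:00. Leo: free for 06:30-07:00. Sven: free for 06:30-07:00.

Diego, Vera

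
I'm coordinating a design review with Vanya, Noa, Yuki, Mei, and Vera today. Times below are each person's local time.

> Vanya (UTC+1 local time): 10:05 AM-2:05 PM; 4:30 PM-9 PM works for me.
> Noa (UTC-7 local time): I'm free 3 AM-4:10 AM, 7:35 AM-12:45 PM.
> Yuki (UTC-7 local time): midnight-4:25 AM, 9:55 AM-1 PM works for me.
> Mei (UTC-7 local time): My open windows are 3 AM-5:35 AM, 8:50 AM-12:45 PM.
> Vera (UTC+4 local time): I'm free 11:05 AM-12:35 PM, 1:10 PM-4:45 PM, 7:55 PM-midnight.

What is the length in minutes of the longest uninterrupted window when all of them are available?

170

Vanya in UTC: 09:05-13:05, 15:30-20:00 (subtract 1h to convert from UTC+1).
Noa in UTC: 10:00-11:10, 14:35-19:45 (add 7h to convert from UTC-7).
Yuki in UTC: 07:00-11:25, 16:55-20:00 (add 7h to convert from UTC-7).
Mei in UTC: 10:00-12:35, 15:50-19:45 (add 7h to convert from UTC-7).
Vera in UTC: 07:05-08:35, 09:10-12:45, 15:55-20:00 (subtract 4h to convert from UTC+4).
Vanya ∩ Noa: 10:00-11:10, 15:30-19:45.
Vanya ∩ Noa ∩ Yuki: 10:00-11:10, 16:55-19:45.
Vanya ∩ Noa ∩ Yuki ∩ Mei: 10:00-11:10, 16:55-19:45.
Vanya ∩ Noa ∩ Yuki ∩ Mei ∩ Vera: 10:00-11:10, 16:55-19:45.
The longest is 16:55-19:45 at 170 minutes.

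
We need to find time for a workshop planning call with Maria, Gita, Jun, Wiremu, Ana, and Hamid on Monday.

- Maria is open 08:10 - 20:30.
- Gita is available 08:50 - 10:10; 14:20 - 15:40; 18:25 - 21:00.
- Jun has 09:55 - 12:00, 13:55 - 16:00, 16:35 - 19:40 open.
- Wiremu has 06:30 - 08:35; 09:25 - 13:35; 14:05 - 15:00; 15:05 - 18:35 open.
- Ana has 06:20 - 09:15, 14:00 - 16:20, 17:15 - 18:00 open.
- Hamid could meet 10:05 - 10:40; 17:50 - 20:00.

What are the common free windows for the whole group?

none

Maria ∩ Gita: 08:50-10:10, 14:20-15:40, 18:25-20:30.
Maria ∩ Gita ∩ Jun: 09:55-10:10, 14:20-15:40, 18:25-19:40.
Maria ∩ Gita ∩ Jun ∩ Wiremu: 09:55-10:10, 14:20-15:00, 15:05-15:40, 18:25-18:35.
Maria ∩ Gita ∩ Jun ∩ Wiremu ∩ Ana: 14:20-15:00, 15:05-15:40.
Maria ∩ Gita ∩ Jun ∩ Wiremu ∩ Ana ∩ Hamid: ∅.
There is no time when everyone is free.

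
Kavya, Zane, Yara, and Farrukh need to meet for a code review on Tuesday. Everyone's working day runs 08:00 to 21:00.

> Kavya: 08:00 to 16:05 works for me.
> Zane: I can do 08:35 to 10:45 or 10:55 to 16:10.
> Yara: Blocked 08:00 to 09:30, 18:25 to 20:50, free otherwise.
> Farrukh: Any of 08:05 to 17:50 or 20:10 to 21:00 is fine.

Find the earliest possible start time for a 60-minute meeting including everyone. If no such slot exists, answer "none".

09:30

Kavya free: 08:00-16:05.
Zane free: 08:35-10:45, 10:55-16:10.
Yara free: 09:30-18:25, 20:50-21:00 (invert busy blocks within the working day).
Farrukh free: 08:05-17:50, 20:10-21:00.
Kavya ∩ Zane: 08:35-10:45, 10:55-16:05.
Kavya ∩ Zane ∩ Yara: 09:30-10:45, 10:55-16:05.
Kavya ∩ Zane ∩ Yara ∩ Farrukh: 09:30-10:45, 10:55-16:05.
The first common window of at least 60 minutes is 09:30-10:45, so the earliest start is 09:30.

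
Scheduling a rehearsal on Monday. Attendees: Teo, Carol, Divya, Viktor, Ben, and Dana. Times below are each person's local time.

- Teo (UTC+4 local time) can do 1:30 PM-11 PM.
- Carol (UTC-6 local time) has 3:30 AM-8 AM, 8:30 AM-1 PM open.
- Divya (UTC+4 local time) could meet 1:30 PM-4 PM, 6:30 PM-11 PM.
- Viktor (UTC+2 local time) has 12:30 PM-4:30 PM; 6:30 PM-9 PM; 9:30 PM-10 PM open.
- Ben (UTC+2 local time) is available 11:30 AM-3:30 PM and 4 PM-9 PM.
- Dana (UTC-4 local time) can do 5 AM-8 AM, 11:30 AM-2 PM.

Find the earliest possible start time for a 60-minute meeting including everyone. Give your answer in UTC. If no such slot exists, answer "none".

10:30

Teo in UTC: 09:30-19:00 (subtract 4h to convert from UTC+4).
Carol in UTC: 09:30-14:00, 14:30-19:00 (add 6h to convert from UTC-6).
Divya in UTC: 09:30-12:00, 14:30-19:00 (subtract 4h to convert from UTC+4).
Viktor in UTC: 10:30-14:30, 16:30-19:00, 19:30-20:00 (subtract 2h to convert from UTC+2).
Ben in UTC: 09:30-13:30, 14:00-19:00 (subtract 2h to convert from UTC+2).
Dana in UTC: 09:00-12:00, 15:30-18:00 (add 4h to convert from UTC-4).
Teo ∩ Carol: 09:30-14:00, 14:30-19:00.
Teo ∩ Carol ∩ Divya: 09:30-12:00, 14:30-19:00.
Teo ∩ Carol ∩ Divya ∩ Viktor: 10:30-12:00, 16:30-19:00.
Teo ∩ Carol ∩ Divya ∩ Viktor ∩ Ben: 10:30-12:00, 16:30-19:00.
Teo ∩ Carol ∩ Divya ∩ Viktor ∩ Ben ∩ Dana: 10:30-12:00, 16:30-18:00.
The first common window of at least 60 minutes is 10:30-12:00, so the earliest start is 10:30.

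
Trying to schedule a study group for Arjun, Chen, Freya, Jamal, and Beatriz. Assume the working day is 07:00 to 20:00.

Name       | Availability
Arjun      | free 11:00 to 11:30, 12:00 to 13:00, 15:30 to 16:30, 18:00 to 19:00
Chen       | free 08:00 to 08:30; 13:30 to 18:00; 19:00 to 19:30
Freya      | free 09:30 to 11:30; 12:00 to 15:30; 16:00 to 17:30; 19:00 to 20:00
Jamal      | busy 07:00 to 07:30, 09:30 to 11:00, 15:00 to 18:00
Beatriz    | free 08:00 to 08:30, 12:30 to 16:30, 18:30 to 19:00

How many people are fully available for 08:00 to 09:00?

1

Arjun free: 11:00-11:30, 12:00-13:00, 15:30-16:30, 18:00-19:00.
Chen free: 08:00-08:30, 13:30-18:00, 19:00-19:30.
Freya free: 09:30-11:30, 12:00-15:30, 16:00-17:30, 19:00-20:00.
Jamal free: 07:30-09:30, 11:00-15:00, 18:00-20:00 (invert busy blocks within the working day).
Beatriz free: 08:00-08:30, 12:30-16:30, 18:30-19:00.
Jamal can make the full 08:00-09:00 slot — that's 1.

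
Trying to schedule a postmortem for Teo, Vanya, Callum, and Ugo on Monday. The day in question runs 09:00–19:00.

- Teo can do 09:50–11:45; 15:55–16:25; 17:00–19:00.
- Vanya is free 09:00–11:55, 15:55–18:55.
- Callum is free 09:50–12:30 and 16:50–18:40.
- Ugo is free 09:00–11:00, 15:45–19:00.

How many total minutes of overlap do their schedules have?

Teo ∩ Vanya: 09:50-11:45, 15:55-16:25, 17:00-18:55.
Teo ∩ Vanya ∩ Callum: 09:50-11:45, 17:00-18:40.
Teo ∩ Vanya ∩ Callum ∩ Ugo: 09:50-11:00, 17:00-18:40.
Summing the common windows: 70 + 100 = 170 minutes.

170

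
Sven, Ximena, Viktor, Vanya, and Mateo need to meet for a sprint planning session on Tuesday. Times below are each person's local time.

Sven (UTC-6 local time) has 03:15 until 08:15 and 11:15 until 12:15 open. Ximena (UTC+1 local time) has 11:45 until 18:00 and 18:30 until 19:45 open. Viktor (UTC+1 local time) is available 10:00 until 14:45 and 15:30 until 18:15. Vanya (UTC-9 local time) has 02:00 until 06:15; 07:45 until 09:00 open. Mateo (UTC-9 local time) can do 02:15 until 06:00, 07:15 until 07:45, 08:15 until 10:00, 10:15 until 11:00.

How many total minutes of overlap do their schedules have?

150

Sven in UTC: 09:15-14:15, 17:15-18:15 (add 6h to convert from UTC-6).
Ximena in UTC: 10:45-17:00, 17:30-18:45 (subtract 1h to convert from UTC+1).
Viktor in UTC: 09:00-13:45, 14:30-17:15 (subtract 1h to convert from UTC+1).
Vanya in UTC: 11:00-15:15, 16:45-18:00 (add 9h to convert from UTC-9).
Mateo in UTC: 11:15-15:00, 16:15-16:45, 17:15-19:00, 19:15-20:00 (add 9h to convert from UTC-9).
Sven ∩ Ximena: 10:45-14:15, 17:30-18:15.
Sven ∩ Ximena ∩ Viktor: 10:45-13:45.
Sven ∩ Ximena ∩ Viktor ∩ Vanya: 11:00-13:45.
Sven ∩ Ximena ∩ Viktor ∩ Vanya ∩ Mateo: 11:15-13:45.
That's a single block of 150 minutes.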